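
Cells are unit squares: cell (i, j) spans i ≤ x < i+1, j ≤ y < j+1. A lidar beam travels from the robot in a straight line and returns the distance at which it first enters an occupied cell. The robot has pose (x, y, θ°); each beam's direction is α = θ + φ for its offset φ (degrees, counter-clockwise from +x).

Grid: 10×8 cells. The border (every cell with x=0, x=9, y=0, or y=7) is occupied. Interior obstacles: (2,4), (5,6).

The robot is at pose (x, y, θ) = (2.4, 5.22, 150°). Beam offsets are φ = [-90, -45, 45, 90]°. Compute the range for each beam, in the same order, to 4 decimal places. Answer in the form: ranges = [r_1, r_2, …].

ranges = [2.0554, 1.8428, 1.4494, 0.2540]

beam 1: φ=-90°, α=60°
  direction (0.5000, 0.8660); cell (2,5); t to first gridline: x 1.2000, y 0.9007 (then +2.0000 / +1.1547)
    (2,6) via y @ 0.9007
    (3,6) via x @ 1.2000
    (3,7) via y @ 2.0554  # hit
  → r_1 = 2.0554
beam 2: φ=-45°, α=105°
  direction (-0.2588, 0.9659); cell (2,5); t to first gridline: x 1.5455, y 0.8075 (then +3.8637 / +1.0353)
    (2,6) via y @ 0.8075
    (1,6) via x @ 1.5455
    (1,7) via y @ 1.8428  # hit
  → r_2 = 1.8428
beam 3: φ=45°, α=195°
  direction (-0.9659, -0.2588); cell (2,5); t to first gridline: x 0.4141, y 0.8500 (then +1.0353 / +3.8637)
    (1,5) via x @ 0.4141
    (1,4) via y @ 0.8500
    (0,4) via x @ 1.4494  # hit
  → r_3 = 1.4494
beam 4: φ=90°, α=240°
  direction (-0.5000, -0.8660); cell (2,5); t to first gridline: x 0.8000, y 0.2540 (then +2.0000 / +1.1547)
    (2,4) via y @ 0.2540  # hit
  → r_4 = 0.2540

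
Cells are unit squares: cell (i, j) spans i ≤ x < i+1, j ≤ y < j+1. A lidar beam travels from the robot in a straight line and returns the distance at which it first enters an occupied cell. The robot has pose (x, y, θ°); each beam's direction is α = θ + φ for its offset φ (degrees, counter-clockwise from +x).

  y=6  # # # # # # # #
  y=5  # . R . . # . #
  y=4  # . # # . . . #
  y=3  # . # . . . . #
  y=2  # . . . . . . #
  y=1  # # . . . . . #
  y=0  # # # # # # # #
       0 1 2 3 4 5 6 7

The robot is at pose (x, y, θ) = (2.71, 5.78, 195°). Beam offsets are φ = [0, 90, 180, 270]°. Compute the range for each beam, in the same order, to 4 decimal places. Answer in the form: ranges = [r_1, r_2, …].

beam 1: φ=0°, α=195°
  dir = (cos 195°, sin 195°) = (-0.9659, -0.2588); from cell (2,5)
  next x-line at t=0.7350, next y-line at t=3.0137; Δt_x=1.0353, Δt_y=3.8637
    x: enter (1,5) at t=0.7350
    x: enter (0,5) at t=1.7703 ← occupied
  → r_1 = 1.7703
beam 2: φ=90°, α=285°
  dir = (cos 285°, sin 285°) = (0.2588, -0.9659); from cell (2,5)
  next x-line at t=1.1205, next y-line at t=0.8075; Δt_x=3.8637, Δt_y=1.0353
    y: enter (2,4) at t=0.8075 ← occupied
  → r_2 = 0.8075
beam 3: φ=180°, α=15°
  dir = (cos 15°, sin 15°) = (0.9659, 0.2588); from cell (2,5)
  next x-line at t=0.3002, next y-line at t=0.8500; Δt_x=1.0353, Δt_y=3.8637
    x: enter (3,5) at t=0.3002
    y: enter (3,6) at t=0.8500 ← occupied
  → r_3 = 0.8500
beam 4: φ=270°, α=105°
  dir = (cos 105°, sin 105°) = (-0.2588, 0.9659); from cell (2,5)
  next x-line at t=2.7432, next y-line at t=0.2278; Δt_x=3.8637, Δt_y=1.0353
    y: enter (2,6) at t=0.2278 ← occupied
  → r_4 = 0.2278

ranges = [1.7703, 0.8075, 0.8500, 0.2278]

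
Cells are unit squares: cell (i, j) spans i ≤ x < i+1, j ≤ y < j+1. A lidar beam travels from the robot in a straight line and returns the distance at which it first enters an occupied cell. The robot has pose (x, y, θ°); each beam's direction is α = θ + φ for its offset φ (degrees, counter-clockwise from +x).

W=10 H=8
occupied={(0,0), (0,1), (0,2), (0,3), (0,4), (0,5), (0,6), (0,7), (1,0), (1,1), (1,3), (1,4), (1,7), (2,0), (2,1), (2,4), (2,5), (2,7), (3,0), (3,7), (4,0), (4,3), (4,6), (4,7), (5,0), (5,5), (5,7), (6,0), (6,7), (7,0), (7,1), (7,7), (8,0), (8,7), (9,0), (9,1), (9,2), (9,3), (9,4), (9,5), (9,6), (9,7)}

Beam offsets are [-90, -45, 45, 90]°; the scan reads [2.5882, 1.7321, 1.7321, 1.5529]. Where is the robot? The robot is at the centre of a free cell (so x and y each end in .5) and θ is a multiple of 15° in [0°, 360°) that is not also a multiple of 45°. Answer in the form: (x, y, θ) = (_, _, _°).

(x, y, θ) = (6.5, 2.5, 195°)

Enumerate (i+0.5, j+0.5, θ) over the 38 free cells and 16 admissible headings. For each, cast all 4 beams and compare to the given ranges.
  (5.5, 4.5, 165°): beam 1 = 0.5176 ≠ 2.5882 ✗
  (2.5, 3.5, 75°): beam 1 = 1.5529 ≠ 2.5882 ✗
  (5.5, 6.5, 255°): beam 1 = 0.5176 ≠ 2.5882 ✗
  …
  (6.5, 2.5, 195°): r_1=2.5882, r_2=1.7321, r_3=1.7321, r_4=1.5529 — all match ✓
Only this pose fits every beam.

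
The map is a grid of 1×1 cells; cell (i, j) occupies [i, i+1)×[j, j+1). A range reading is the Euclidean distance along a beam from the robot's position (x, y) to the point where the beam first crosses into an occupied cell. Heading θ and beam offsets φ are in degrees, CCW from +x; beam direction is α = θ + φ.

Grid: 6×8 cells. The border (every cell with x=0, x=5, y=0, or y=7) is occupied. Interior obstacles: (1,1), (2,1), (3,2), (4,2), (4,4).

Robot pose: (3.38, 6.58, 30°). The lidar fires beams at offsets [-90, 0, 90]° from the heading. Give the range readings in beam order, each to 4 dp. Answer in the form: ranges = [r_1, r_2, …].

ranges = [1.8244, 0.8400, 0.4850]

beam 1: φ=-90°, α=300°
  direction (0.5000, -0.8660); cell (3,6); t to first gridline: x 1.2400, y 0.6697 (then +2.0000 / +1.1547)
    (3,5) via y @ 0.6697
    (4,5) via x @ 1.2400
    (4,4) via y @ 1.8244  # hit
  → r_1 = 1.8244
beam 2: φ=0°, α=30°
  direction (0.8660, 0.5000); cell (3,6); t to first gridline: x 0.7159, y 0.8400 (then +1.1547 / +2.0000)
    (4,6) via x @ 0.7159
    (4,7) via y @ 0.8400  # hit
  → r_2 = 0.8400
beam 3: φ=90°, α=120°
  direction (-0.5000, 0.8660); cell (3,6); t to first gridline: x 0.7600, y 0.4850 (then +2.0000 / +1.1547)
    (3,7) via y @ 0.4850  # hit
  → r_3 = 0.4850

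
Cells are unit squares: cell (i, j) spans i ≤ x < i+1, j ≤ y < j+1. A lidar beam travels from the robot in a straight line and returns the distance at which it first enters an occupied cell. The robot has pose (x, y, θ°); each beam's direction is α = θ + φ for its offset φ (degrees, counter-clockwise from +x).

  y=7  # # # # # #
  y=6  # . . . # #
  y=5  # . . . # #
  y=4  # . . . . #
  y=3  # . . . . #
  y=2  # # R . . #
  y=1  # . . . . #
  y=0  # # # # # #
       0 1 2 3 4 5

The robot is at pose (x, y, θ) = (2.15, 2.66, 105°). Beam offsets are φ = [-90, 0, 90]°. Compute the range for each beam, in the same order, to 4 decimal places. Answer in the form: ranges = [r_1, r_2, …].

beam 1: φ=-90°, α=15°
  direction (0.9659, 0.2588); cell (2,2); t to first gridline: x 0.8800, y 1.3137 (then +1.0353 / +3.8637)
    (3,2) via x @ 0.8800
    (3,3) via y @ 1.3137
    (4,3) via x @ 1.9153
    (5,3) via x @ 2.9505  # hit
  → r_1 = 2.9505
beam 2: φ=0°, α=105°
  direction (-0.2588, 0.9659); cell (2,2); t to first gridline: x 0.5796, y 0.3520 (then +3.8637 / +1.0353)
    (2,3) via y @ 0.3520
    (1,3) via x @ 0.5796
    (1,4) via y @ 1.3873
    (1,5) via y @ 2.4225
    (1,6) via y @ 3.4578
    (0,6) via x @ 4.4433  # hit
  → r_2 = 4.4433
beam 3: φ=90°, α=195°
  direction (-0.9659, -0.2588); cell (2,2); t to first gridline: x 0.1553, y 2.5500 (then +1.0353 / +3.8637)
    (1,2) via x @ 0.1553  # hit
  → r_3 = 0.1553

ranges = [2.9505, 4.4433, 0.1553]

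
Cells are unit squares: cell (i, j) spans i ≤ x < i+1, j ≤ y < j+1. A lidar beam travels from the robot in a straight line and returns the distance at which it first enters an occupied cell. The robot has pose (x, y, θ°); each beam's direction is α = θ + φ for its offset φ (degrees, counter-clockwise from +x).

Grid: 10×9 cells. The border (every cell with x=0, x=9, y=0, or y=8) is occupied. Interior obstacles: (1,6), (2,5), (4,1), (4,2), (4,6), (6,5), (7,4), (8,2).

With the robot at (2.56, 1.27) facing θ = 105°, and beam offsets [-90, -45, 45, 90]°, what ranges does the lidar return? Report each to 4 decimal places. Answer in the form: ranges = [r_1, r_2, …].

ranges = [1.4908, 7.7711, 1.8013, 1.0432]

beam 1: φ=-90°, α=15°
  dir = (cos 15°, sin 15°) = (0.9659, 0.2588); from cell (2,1)
  next x-line at t=0.4555, next y-line at t=2.8205; Δt_x=1.0353, Δt_y=3.8637
    x: enter (3,1) at t=0.4555
    x: enter (4,1) at t=1.4908 ← occupied
  → r_1 = 1.4908
beam 2: φ=-45°, α=60°
  dir = (cos 60°, sin 60°) = (0.5000, 0.8660); from cell (2,1)
  next x-line at t=0.8800, next y-line at t=0.8429; Δt_x=2.0000, Δt_y=1.1547
    y: enter (2,2) at t=0.8429
    x: enter (3,2) at t=0.8800
    y: enter (3,3) at t=1.9976
    x: enter (4,3) at t=2.8800
    y: enter (4,4) at t=3.1523
    y: enter (4,5) at t=4.3070
    x: enter (5,5) at t=4.8800
    y: enter (5,6) at t=5.4617
    y: enter (5,7) at t=6.6164
    x: enter (6,7) at t=6.8800
    y: enter (6,8) at t=7.7711 ← occupied
  → r_2 = 7.7711
beam 3: φ=45°, α=150°
  dir = (cos 150°, sin 150°) = (-0.8660, 0.5000); from cell (2,1)
  next x-line at t=0.6466, next y-line at t=1.4600; Δt_x=1.1547, Δt_y=2.0000
    x: enter (1,1) at t=0.6466
    y: enter (1,2) at t=1.4600
    x: enter (0,2) at t=1.8013 ← occupied
  → r_3 = 1.8013
beam 4: φ=90°, α=195°
  dir = (cos 195°, sin 195°) = (-0.9659, -0.2588); from cell (2,1)
  next x-line at t=0.5798, next y-line at t=1.0432; Δt_x=1.0353, Δt_y=3.8637
    x: enter (1,1) at t=0.5798
    y: enter (1,0) at t=1.0432 ← occupied
  → r_4 = 1.0432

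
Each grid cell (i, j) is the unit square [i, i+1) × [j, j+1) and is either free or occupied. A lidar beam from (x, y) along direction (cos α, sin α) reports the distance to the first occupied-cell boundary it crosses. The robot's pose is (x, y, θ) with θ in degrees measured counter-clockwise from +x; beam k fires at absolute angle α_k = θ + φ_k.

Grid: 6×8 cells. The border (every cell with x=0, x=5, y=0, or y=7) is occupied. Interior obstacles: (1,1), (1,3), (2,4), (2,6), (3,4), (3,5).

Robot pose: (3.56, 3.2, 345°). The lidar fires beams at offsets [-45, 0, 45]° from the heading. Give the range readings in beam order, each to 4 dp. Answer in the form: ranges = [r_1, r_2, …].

beam 1: φ=-45°, α=300°
  d=(0.5000,-0.8660)  start (3,3)  tX=0.8800 tY=0.2309  stride 1/|dx|=2.0000 1/|dy|=1.1547
    cross y-line → (3,2), t=0.2309
    cross x-line → (4,2), t=0.8800
    cross y-line → (4,1), t=1.3856
    cross y-line → (4,0), t=2.5403 (wall)
  → r_1 = 2.5403
beam 2: φ=0°, α=345°
  d=(0.9659,-0.2588)  start (3,3)  tX=0.4555 tY=0.7727  stride 1/|dx|=1.0353 1/|dy|=3.8637
    cross x-line → (4,3), t=0.4555
    cross y-line → (4,2), t=0.7727
    cross x-line → (5,2), t=1.4908 (wall)
  → r_2 = 1.4908
beam 3: φ=45°, α=30°
  d=(0.8660,0.5000)  start (3,3)  tX=0.5081 tY=1.6000  stride 1/|dx|=1.1547 1/|dy|=2.0000
    cross x-line → (4,3), t=0.5081
    cross y-line → (4,4), t=1.6000
    cross x-line → (5,4), t=1.6628 (wall)
  → r_3 = 1.6628

ranges = [2.5403, 1.4908, 1.6628]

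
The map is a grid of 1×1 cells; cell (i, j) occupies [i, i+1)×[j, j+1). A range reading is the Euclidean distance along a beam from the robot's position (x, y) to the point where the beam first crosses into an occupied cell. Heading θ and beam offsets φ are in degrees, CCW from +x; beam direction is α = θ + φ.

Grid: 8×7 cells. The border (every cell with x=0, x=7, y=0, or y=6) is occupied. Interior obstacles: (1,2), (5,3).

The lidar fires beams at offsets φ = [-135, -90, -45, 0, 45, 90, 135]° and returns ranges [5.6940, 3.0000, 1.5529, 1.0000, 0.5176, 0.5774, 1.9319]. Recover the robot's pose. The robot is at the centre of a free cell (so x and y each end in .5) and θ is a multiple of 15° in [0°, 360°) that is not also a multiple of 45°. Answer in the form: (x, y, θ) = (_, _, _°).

(x, y, θ) = (6.5, 2.5, 300°)

The pose lattice has 28·16 = 448 candidates. Test each by forward raycasting.
  (6.5, 2.5, 330°): beam 2 = 1.7321 ≠ 3.0000 ✗
  (4.5, 2.5, 120°): beam 1 = 2.5882 ≠ 5.6940 ✗
  (6.5, 5.5, 210°): beam 1 = 0.5176 ≠ 5.6940 ✗
  (2.5, 2.5, 195°): beam 1 = 4.0415 ≠ 5.6940 ✗
  (2.5, 5.5, 120°): beam 1 = 4.6587 ≠ 5.6940 ✗
  …
  (6.5, 2.5, 300°): r_1=5.6940, r_2=3.0000, r_3=1.5529, r_4=1.0000, r_5=0.5176, r_6=0.5774, r_7=1.9319 — all match ✓
No second candidate reproduces the full scan.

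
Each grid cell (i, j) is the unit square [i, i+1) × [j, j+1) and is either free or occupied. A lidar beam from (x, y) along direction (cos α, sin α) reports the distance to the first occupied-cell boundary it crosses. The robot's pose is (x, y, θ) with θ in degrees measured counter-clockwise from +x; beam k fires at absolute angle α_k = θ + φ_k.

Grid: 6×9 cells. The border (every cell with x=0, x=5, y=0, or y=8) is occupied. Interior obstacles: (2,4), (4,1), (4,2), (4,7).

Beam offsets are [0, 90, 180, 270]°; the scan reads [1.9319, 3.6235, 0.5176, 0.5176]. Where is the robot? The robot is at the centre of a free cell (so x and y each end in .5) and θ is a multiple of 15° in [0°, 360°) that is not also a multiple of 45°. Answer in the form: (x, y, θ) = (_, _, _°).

Candidates: 24 free-cell centres × 16 headings = 384 poses. Raycast each; keep the one whose scan matches to 4 dp.
  (3.5, 1.5, 300°): beam 1 = 0.5774 ≠ 1.9319 ✗
  (4.5, 3.5, 255°): beam 1 = 0.5176 ≠ 1.9319 ✗
  (1.5, 5.5, 240°): beam 1 = 1.0000 ≠ 1.9319 ✗
  (4.5, 4.5, 165°): beam 1 = 1.5529 ≠ 1.9319 ✗
  …
  (1.5, 7.5, 255°): r_1=1.9319, r_2=3.6235, r_3=0.5176, r_4=0.5176 — all match ✓
No second candidate reproduces the full scan.

(x, y, θ) = (1.5, 7.5, 255°)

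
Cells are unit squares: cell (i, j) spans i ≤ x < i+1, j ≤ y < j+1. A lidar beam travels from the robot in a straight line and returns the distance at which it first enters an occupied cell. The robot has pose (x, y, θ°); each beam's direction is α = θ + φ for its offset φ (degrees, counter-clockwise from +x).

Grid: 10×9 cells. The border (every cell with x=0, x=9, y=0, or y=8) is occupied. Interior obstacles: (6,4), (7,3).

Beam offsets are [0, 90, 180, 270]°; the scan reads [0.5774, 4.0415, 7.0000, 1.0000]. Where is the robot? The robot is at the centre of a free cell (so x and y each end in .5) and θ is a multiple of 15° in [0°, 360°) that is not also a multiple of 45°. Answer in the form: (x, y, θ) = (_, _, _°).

(x, y, θ) = (1.5, 4.5, 210°)

Enumerate (i+0.5, j+0.5, θ) over the 54 free cells and 16 admissible headings. For each, cast all 4 beams and compare to the given ranges.
  (1.5, 7.5, 60°): beam 2 = 0.5774 ≠ 4.0415 ✗
  (8.5, 4.5, 60°): beam 1 = 1.0000 ≠ 0.5774 ✗
  (3.5, 1.5, 330°): beam 1 = 1.0000 ≠ 0.5774 ✗
  (1.5, 1.5, 330°): beam 1 = 1.0000 ≠ 0.5774 ✗
  (7.5, 2.5, 330°): beam 1 = 1.7321 ≠ 0.5774 ✗
  …
  (1.5, 4.5, 210°): r_1=0.5774, r_2=4.0415, r_3=7.0000, r_4=1.0000 — all match ✓
No second candidate reproduces the full scan.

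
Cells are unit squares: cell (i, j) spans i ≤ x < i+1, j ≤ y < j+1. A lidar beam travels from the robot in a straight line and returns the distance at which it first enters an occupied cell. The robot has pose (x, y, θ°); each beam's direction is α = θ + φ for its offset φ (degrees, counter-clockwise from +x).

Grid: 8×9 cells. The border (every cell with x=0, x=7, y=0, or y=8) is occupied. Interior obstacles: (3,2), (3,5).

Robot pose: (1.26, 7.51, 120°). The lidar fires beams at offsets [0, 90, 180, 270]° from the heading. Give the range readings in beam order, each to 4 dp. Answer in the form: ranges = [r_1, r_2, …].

ranges = [0.5200, 0.3002, 5.2077, 0.9800]

beam 1: φ=0°, α=120°
  dir = (cos 120°, sin 120°) = (-0.5000, 0.8660); from cell (1,7)
  next x-line at t=0.5200, next y-line at t=0.5658; Δt_x=2.0000, Δt_y=1.1547
    x: enter (0,7) at t=0.5200 ← occupied
  → r_1 = 0.5200
beam 2: φ=90°, α=210°
  dir = (cos 210°, sin 210°) = (-0.8660, -0.5000); from cell (1,7)
  next x-line at t=0.3002, next y-line at t=1.0200; Δt_x=1.1547, Δt_y=2.0000
    x: enter (0,7) at t=0.3002 ← occupied
  → r_2 = 0.3002
beam 3: φ=180°, α=300°
  dir = (cos 300°, sin 300°) = (0.5000, -0.8660); from cell (1,7)
  next x-line at t=1.4800, next y-line at t=0.5889; Δt_x=2.0000, Δt_y=1.1547
    y: enter (1,6) at t=0.5889
    x: enter (2,6) at t=1.4800
    y: enter (2,5) at t=1.7436
    y: enter (2,4) at t=2.8983
    x: enter (3,4) at t=3.4800
    y: enter (3,3) at t=4.0530
    y: enter (3,2) at t=5.2077 ← occupied
  → r_3 = 5.2077
beam 4: φ=270°, α=30°
  dir = (cos 30°, sin 30°) = (0.8660, 0.5000); from cell (1,7)
  next x-line at t=0.8545, next y-line at t=0.9800; Δt_x=1.1547, Δt_y=2.0000
    x: enter (2,7) at t=0.8545
    y: enter (2,8) at t=0.9800 ← occupied
  → r_4 = 0.9800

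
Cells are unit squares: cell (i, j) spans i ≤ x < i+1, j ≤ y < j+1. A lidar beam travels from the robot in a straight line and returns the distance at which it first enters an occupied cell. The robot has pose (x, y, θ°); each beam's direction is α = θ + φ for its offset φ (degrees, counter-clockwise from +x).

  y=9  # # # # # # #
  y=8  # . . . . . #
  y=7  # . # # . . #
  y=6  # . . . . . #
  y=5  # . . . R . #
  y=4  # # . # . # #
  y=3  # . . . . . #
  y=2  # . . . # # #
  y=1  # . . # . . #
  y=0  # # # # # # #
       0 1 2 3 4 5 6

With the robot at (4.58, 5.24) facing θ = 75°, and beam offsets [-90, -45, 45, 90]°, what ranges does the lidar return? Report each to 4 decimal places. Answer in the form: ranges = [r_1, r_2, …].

beam 1: φ=-90°, α=345°
  dir = (cos 345°, sin 345°) = (0.9659, -0.2588); from cell (4,5)
  next x-line at t=0.4348, next y-line at t=0.9273; Δt_x=1.0353, Δt_y=3.8637
    x: enter (5,5) at t=0.4348
    y: enter (5,4) at t=0.9273 ← occupied
  → r_1 = 0.9273
beam 2: φ=-45°, α=30°
  dir = (cos 30°, sin 30°) = (0.8660, 0.5000); from cell (4,5)
  next x-line at t=0.4850, next y-line at t=1.5200; Δt_x=1.1547, Δt_y=2.0000
    x: enter (5,5) at t=0.4850
    y: enter (5,6) at t=1.5200
    x: enter (6,6) at t=1.6397 ← occupied
  → r_2 = 1.6397
beam 3: φ=45°, α=120°
  dir = (cos 120°, sin 120°) = (-0.5000, 0.8660); from cell (4,5)
  next x-line at t=1.1600, next y-line at t=0.8776; Δt_x=2.0000, Δt_y=1.1547
    y: enter (4,6) at t=0.8776
    x: enter (3,6) at t=1.1600
    y: enter (3,7) at t=2.0323 ← occupied
  → r_3 = 2.0323
beam 4: φ=90°, α=165°
  dir = (cos 165°, sin 165°) = (-0.9659, 0.2588); from cell (4,5)
  next x-line at t=0.6005, next y-line at t=2.9364; Δt_x=1.0353, Δt_y=3.8637
    x: enter (3,5) at t=0.6005
    x: enter (2,5) at t=1.6357
    x: enter (1,5) at t=2.6710
    y: enter (1,6) at t=2.9364
    x: enter (0,6) at t=3.7063 ← occupied
  → r_4 = 3.7063

ranges = [0.9273, 1.6397, 2.0323, 3.7063]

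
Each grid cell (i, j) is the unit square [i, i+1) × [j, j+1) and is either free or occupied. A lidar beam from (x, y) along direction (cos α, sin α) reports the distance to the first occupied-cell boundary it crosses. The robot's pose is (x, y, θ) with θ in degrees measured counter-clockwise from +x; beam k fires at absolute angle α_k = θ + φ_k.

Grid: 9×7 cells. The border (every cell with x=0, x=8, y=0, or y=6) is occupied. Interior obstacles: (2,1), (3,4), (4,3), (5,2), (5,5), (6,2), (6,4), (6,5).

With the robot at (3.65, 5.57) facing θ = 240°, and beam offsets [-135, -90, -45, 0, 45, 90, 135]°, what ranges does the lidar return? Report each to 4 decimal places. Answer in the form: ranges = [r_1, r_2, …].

ranges = [0.4452, 0.8600, 2.7435, 0.6582, 0.5901, 2.7135, 1.3976]

beam 1: φ=-135°, α=105°
  dir = (cos 105°, sin 105°) = (-0.2588, 0.9659); from cell (3,5)
  next x-line at t=2.5114, next y-line at t=0.4452; Δt_x=3.8637, Δt_y=1.0353
    y: enter (3,6) at t=0.4452 ← occupied
  → r_1 = 0.4452
beam 2: φ=-90°, α=150°
  dir = (cos 150°, sin 150°) = (-0.8660, 0.5000); from cell (3,5)
  next x-line at t=0.7506, next y-line at t=0.8600; Δt_x=1.1547, Δt_y=2.0000
    x: enter (2,5) at t=0.7506
    y: enter (2,6) at t=0.8600 ← occupied
  → r_2 = 0.8600
beam 3: φ=-45°, α=195°
  dir = (cos 195°, sin 195°) = (-0.9659, -0.2588); from cell (3,5)
  next x-line at t=0.6729, next y-line at t=2.2023; Δt_x=1.0353, Δt_y=3.8637
    x: enter (2,5) at t=0.6729
    x: enter (1,5) at t=1.7082
    y: enter (1,4) at t=2.2023
    x: enter (0,4) at t=2.7435 ← occupied
  → r_3 = 2.7435
beam 4: φ=0°, α=240°
  dir = (cos 240°, sin 240°) = (-0.5000, -0.8660); from cell (3,5)
  next x-line at t=1.3000, next y-line at t=0.6582; Δt_x=2.0000, Δt_y=1.1547
    y: enter (3,4) at t=0.6582 ← occupied
  → r_4 = 0.6582
beam 5: φ=45°, α=285°
  dir = (cos 285°, sin 285°) = (0.2588, -0.9659); from cell (3,5)
  next x-line at t=1.3523, next y-line at t=0.5901; Δt_x=3.8637, Δt_y=1.0353
    y: enter (3,4) at t=0.5901 ← occupied
  → r_5 = 0.5901
beam 6: φ=90°, α=330°
  dir = (cos 330°, sin 330°) = (0.8660, -0.5000); from cell (3,5)
  next x-line at t=0.4041, next y-line at t=1.1400; Δt_x=1.1547, Δt_y=2.0000
    x: enter (4,5) at t=0.4041
    y: enter (4,4) at t=1.1400
    x: enter (5,4) at t=1.5588
    x: enter (6,4) at t=2.7135 ← occupied
  → r_6 = 2.7135
beam 7: φ=135°, α=15°
  dir = (cos 15°, sin 15°) = (0.9659, 0.2588); from cell (3,5)
  next x-line at t=0.3623, next y-line at t=1.6614; Δt_x=1.0353, Δt_y=3.8637
    x: enter (4,5) at t=0.3623
    x: enter (5,5) at t=1.3976 ← occupied
  → r_7 = 1.3976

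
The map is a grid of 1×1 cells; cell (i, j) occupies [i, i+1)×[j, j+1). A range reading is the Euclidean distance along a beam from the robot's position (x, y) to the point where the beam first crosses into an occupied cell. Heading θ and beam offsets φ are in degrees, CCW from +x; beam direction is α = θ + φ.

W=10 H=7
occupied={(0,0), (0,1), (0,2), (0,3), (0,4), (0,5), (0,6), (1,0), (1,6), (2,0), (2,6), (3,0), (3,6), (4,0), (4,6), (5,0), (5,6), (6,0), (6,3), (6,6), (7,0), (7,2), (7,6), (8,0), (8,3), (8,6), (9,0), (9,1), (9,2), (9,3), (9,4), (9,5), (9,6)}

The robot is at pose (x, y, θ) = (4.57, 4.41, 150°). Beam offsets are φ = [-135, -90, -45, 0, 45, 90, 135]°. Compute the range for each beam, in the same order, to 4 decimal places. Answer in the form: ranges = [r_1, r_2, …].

beam 1: φ=-135°, α=15°
  direction (0.9659, 0.2588); cell (4,4); t to first gridline: x 0.4452, y 2.2796 (then +1.0353 / +3.8637)
    (5,4) via x @ 0.4452
    (6,4) via x @ 1.4804
    (6,5) via y @ 2.2796
    (7,5) via x @ 2.5157
    (8,5) via x @ 3.5510
    (9,5) via x @ 4.5863  # hit
  → r_1 = 4.5863
beam 2: φ=-90°, α=60°
  direction (0.5000, 0.8660); cell (4,4); t to first gridline: x 0.8600, y 0.6813 (then +2.0000 / +1.1547)
    (4,5) via y @ 0.6813
    (5,5) via x @ 0.8600
    (5,6) via y @ 1.8360  # hit
  → r_2 = 1.8360
beam 3: φ=-45°, α=105°
  direction (-0.2588, 0.9659); cell (4,4); t to first gridline: x 2.2023, y 0.6108 (then +3.8637 / +1.0353)
    (4,5) via y @ 0.6108
    (4,6) via y @ 1.6461  # hit
  → r_3 = 1.6461
beam 4: φ=0°, α=150°
  direction (-0.8660, 0.5000); cell (4,4); t to first gridline: x 0.6582, y 1.1800 (then +1.1547 / +2.0000)
    (3,4) via x @ 0.6582
    (3,5) via y @ 1.1800
    (2,5) via x @ 1.8129
    (1,5) via x @ 2.9676
    (1,6) via y @ 3.1800  # hit
  → r_4 = 3.1800
beam 5: φ=45°, α=195°
  direction (-0.9659, -0.2588); cell (4,4); t to first gridline: x 0.5901, y 1.5841 (then +1.0353 / +3.8637)
    (3,4) via x @ 0.5901
    (3,3) via y @ 1.5841
    (2,3) via x @ 1.6254
    (1,3) via x @ 2.6607
    (0,3) via x @ 3.6959  # hit
  → r_5 = 3.6959
beam 6: φ=90°, α=240°
  direction (-0.5000, -0.8660); cell (4,4); t to first gridline: x 1.1400, y 0.4734 (then +2.0000 / +1.1547)
    (4,3) via y @ 0.4734
    (3,3) via x @ 1.1400
    (3,2) via y @ 1.6281
    (3,1) via y @ 2.7828
    (2,1) via x @ 3.1400
    (2,0) via y @ 3.9375  # hit
  → r_6 = 3.9375
beam 7: φ=135°, α=285°
  direction (0.2588, -0.9659); cell (4,4); t to first gridline: x 1.6614, y 0.4245 (then +3.8637 / +1.0353)
    (4,3) via y @ 0.4245
    (4,2) via y @ 1.4597
    (5,2) via x @ 1.6614
    (5,1) via y @ 2.4950
    (5,0) via y @ 3.5303  # hit
  → r_7 = 3.5303

ranges = [4.5863, 1.8360, 1.6461, 3.1800, 3.6959, 3.9375, 3.5303]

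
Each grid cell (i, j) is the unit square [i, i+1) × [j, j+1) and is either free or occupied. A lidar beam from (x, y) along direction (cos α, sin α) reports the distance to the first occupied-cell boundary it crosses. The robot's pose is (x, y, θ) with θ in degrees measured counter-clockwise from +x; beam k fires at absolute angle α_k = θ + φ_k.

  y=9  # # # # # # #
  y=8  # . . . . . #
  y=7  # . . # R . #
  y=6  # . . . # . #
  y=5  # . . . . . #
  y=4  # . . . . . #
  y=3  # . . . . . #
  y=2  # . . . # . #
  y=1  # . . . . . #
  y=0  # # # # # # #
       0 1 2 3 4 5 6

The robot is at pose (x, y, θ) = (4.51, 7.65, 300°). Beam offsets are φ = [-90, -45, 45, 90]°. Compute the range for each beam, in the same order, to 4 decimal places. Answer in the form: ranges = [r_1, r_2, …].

beam 1: φ=-90°, α=210°
  dir = (cos 210°, sin 210°) = (-0.8660, -0.5000); from cell (4,7)
  next x-line at t=0.5889, next y-line at t=1.3000; Δt_x=1.1547, Δt_y=2.0000
    x: enter (3,7) at t=0.5889 ← occupied
  → r_1 = 0.5889
beam 2: φ=-45°, α=255°
  dir = (cos 255°, sin 255°) = (-0.2588, -0.9659); from cell (4,7)
  next x-line at t=1.9705, next y-line at t=0.6729; Δt_x=3.8637, Δt_y=1.0353
    y: enter (4,6) at t=0.6729 ← occupied
  → r_2 = 0.6729
beam 3: φ=45°, α=345°
  dir = (cos 345°, sin 345°) = (0.9659, -0.2588); from cell (4,7)
  next x-line at t=0.5073, next y-line at t=2.5114; Δt_x=1.0353, Δt_y=3.8637
    x: enter (5,7) at t=0.5073
    x: enter (6,7) at t=1.5426 ← occupied
  → r_3 = 1.5426
beam 4: φ=90°, α=30°
  dir = (cos 30°, sin 30°) = (0.8660, 0.5000); from cell (4,7)
  next x-line at t=0.5658, next y-line at t=0.7000; Δt_x=1.1547, Δt_y=2.0000
    x: enter (5,7) at t=0.5658
    y: enter (5,8) at t=0.7000
    x: enter (6,8) at t=1.7205 ← occupied
  → r_4 = 1.7205

ranges = [0.5889, 0.6729, 1.5426, 1.7205]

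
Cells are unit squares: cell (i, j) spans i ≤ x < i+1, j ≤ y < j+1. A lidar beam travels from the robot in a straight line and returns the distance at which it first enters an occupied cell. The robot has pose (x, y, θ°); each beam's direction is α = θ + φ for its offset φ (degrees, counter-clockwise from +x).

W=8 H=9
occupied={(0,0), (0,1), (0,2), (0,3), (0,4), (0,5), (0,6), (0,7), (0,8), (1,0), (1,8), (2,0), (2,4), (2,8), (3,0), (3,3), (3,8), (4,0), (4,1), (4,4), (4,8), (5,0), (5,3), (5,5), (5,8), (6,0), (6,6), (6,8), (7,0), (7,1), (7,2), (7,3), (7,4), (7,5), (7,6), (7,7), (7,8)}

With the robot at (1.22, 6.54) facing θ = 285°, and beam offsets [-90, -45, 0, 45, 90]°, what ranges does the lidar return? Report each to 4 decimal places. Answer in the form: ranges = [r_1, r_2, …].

beam 1: φ=-90°, α=195°
  cosα=-0.9659 sinα=-0.2588 | (1,6) | tMaxX 0.2278 tMaxY 2.0864 | tΔX 1.0353 tΔY 3.8637
    t=0.2278 [x] (0,6) — stop
  → r_1 = 0.2278
beam 2: φ=-45°, α=240°
  cosα=-0.5000 sinα=-0.8660 | (1,6) | tMaxX 0.4400 tMaxY 0.6235 | tΔX 2.0000 tΔY 1.1547
    t=0.4400 [x] (0,6) — stop
  → r_2 = 0.4400
beam 3: φ=0°, α=285°
  cosα=0.2588 sinα=-0.9659 | (1,6) | tMaxX 3.0137 tMaxY 0.5590 | tΔX 3.8637 tΔY 1.0353
    t=0.5590 [y] (1,5)
    t=1.5943 [y] (1,4)
    t=2.6296 [y] (1,3)
    t=3.0137 [x] (2,3)
    t=3.6649 [y] (2,2)
    t=4.7002 [y] (2,1)
    t=5.7354 [y] (2,0) — stop
  → r_3 = 5.7354
beam 4: φ=45°, α=330°
  cosα=0.8660 sinα=-0.5000 | (1,6) | tMaxX 0.9007 tMaxY 1.0800 | tΔX 1.1547 tΔY 2.0000
    t=0.9007 [x] (2,6)
    t=1.0800 [y] (2,5)
    t=2.0554 [x] (3,5)
    t=3.0800 [y] (3,4)
    t=3.2101 [x] (4,4) — stop
  → r_4 = 3.2101
beam 5: φ=90°, α=15°
  cosα=0.9659 sinα=0.2588 | (1,6) | tMaxX 0.8075 tMaxY 1.7773 | tΔX 1.0353 tΔY 3.8637
    t=0.8075 [x] (2,6)
    t=1.7773 [y] (2,7)
    t=1.8428 [x] (3,7)
    t=2.8781 [x] (4,7)
    t=3.9133 [x] (5,7)
    t=4.9486 [x] (6,7)
    t=5.6410 [y] (6,8) — stop
  → r_5 = 5.6410

ranges = [0.2278, 0.4400, 5.7354, 3.2101, 5.6410]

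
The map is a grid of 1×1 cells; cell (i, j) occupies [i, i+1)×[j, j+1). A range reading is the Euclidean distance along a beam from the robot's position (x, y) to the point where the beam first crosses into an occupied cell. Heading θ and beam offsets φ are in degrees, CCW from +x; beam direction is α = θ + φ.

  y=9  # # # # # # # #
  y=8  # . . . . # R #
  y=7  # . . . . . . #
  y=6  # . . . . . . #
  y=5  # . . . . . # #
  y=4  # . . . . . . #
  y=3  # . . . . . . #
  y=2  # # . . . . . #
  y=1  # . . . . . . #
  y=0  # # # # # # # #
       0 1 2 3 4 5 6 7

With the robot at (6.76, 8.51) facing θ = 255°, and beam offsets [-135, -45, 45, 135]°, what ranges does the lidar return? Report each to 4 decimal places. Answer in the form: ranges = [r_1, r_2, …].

beam 1: φ=-135°, α=120°
  cosα=-0.5000 sinα=0.8660 | (6,8) | tMaxX 1.5200 tMaxY 0.5658 | tΔX 2.0000 tΔY 1.1547
    t=0.5658 [y] (6,9) — stop
  → r_1 = 0.5658
beam 2: φ=-45°, α=210°
  cosα=-0.8660 sinα=-0.5000 | (6,8) | tMaxX 0.8776 tMaxY 1.0200 | tΔX 1.1547 tΔY 2.0000
    t=0.8776 [x] (5,8) — stop
  → r_2 = 0.8776
beam 3: φ=45°, α=300°
  cosα=0.5000 sinα=-0.8660 | (6,8) | tMaxX 0.4800 tMaxY 0.5889 | tΔX 2.0000 tΔY 1.1547
    t=0.4800 [x] (7,8) — stop
  → r_3 = 0.4800
beam 4: φ=135°, α=30°
  cosα=0.8660 sinα=0.5000 | (6,8) | tMaxX 0.2771 tMaxY 0.9800 | tΔX 1.1547 tΔY 2.0000
    t=0.2771 [x] (7,8) — stop
  → r_4 = 0.2771

ranges = [0.5658, 0.8776, 0.4800, 0.2771]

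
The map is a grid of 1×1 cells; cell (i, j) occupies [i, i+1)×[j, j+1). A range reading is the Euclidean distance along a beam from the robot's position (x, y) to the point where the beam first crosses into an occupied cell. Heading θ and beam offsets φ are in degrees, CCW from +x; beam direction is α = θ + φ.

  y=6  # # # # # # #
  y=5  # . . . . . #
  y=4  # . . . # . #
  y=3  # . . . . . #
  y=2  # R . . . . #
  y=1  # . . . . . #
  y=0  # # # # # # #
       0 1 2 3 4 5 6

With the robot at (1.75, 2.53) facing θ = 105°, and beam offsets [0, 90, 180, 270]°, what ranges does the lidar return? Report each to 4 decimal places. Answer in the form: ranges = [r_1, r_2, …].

beam 1: φ=0°, α=105°
  cosα=-0.2588 sinα=0.9659 | (1,2) | tMaxX 2.8978 tMaxY 0.4866 | tΔX 3.8637 tΔY 1.0353
    t=0.4866 [y] (1,3)
    t=1.5219 [y] (1,4)
    t=2.5571 [y] (1,5)
    t=2.8978 [x] (0,5) — stop
  → r_1 = 2.8978
beam 2: φ=90°, α=195°
  cosα=-0.9659 sinα=-0.2588 | (1,2) | tMaxX 0.7765 tMaxY 2.0478 | tΔX 1.0353 tΔY 3.8637
    t=0.7765 [x] (0,2) — stop
  → r_2 = 0.7765
beam 3: φ=180°, α=285°
  cosα=0.2588 sinα=-0.9659 | (1,2) | tMaxX 0.9659 tMaxY 0.5487 | tΔX 3.8637 tΔY 1.0353
    t=0.5487 [y] (1,1)
    t=0.9659 [x] (2,1)
    t=1.5840 [y] (2,0) — stop
  → r_3 = 1.5840
beam 4: φ=270°, α=15°
  cosα=0.9659 sinα=0.2588 | (1,2) | tMaxX 0.2588 tMaxY 1.8159 | tΔX 1.0353 tΔY 3.8637
    t=0.2588 [x] (2,2)
    t=1.2941 [x] (3,2)
    t=1.8159 [y] (3,3)
    t=2.3294 [x] (4,3)
    t=3.3646 [x] (5,3)
    t=4.3999 [x] (6,3) — stop
  → r_4 = 4.3999

ranges = [2.8978, 0.7765, 1.5840, 4.3999]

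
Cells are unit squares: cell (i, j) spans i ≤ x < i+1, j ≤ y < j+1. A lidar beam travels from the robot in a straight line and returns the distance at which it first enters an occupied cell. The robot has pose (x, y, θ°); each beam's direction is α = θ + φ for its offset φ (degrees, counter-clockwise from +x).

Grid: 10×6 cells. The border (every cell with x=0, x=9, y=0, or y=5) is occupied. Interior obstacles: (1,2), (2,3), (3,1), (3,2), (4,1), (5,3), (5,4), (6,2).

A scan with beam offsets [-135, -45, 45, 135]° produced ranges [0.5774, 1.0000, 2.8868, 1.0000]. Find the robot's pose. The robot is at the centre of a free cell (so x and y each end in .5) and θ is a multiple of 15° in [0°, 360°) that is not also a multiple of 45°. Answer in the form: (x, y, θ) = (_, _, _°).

Enumerate (i+0.5, j+0.5, θ) over the 24 free cells and 16 admissible headings. For each, cast all 4 beams and compare to the given ranges.
  (1.5, 1.5, 75°): beam 2 = 1.7321 ≠ 1.0000 ✗
  (7.5, 4.5, 195°): beam 3 = 1.7321 ≠ 2.8868 ✗
  (4.5, 3.5, 30°): beam 1 = 1.5529 ≠ 0.5774 ✗
  (8.5, 2.5, 75°): beam 1 = 1.0000 ≠ 0.5774 ✗
  …
  (3.5, 4.5, 255°): r_1=0.5774, r_2=1.0000, r_3=2.8868, r_4=1.0000 — all match ✓
Only this pose fits every beam.

(x, y, θ) = (3.5, 4.5, 255°)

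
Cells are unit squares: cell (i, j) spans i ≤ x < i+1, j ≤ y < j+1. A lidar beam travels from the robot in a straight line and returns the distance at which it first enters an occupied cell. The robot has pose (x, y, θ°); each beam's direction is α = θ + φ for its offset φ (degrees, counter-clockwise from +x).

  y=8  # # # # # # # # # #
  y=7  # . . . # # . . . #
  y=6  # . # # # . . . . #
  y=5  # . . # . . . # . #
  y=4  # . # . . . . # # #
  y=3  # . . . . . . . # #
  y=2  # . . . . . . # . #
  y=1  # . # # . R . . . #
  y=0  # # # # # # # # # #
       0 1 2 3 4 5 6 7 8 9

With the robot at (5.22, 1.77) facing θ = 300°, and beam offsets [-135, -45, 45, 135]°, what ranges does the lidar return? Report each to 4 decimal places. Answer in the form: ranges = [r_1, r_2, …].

ranges = [4.3689, 0.7972, 2.9751, 6.4498]

beam 1: φ=-135°, α=165°
  cosα=-0.9659 sinα=0.2588 | (5,1) | tMaxX 0.2278 tMaxY 0.8887 | tΔX 1.0353 tΔY 3.8637
    t=0.2278 [x] (4,1)
    t=0.8887 [y] (4,2)
    t=1.2630 [x] (3,2)
    t=2.2983 [x] (2,2)
    t=3.3336 [x] (1,2)
    t=4.3689 [x] (0,2) — stop
  → r_1 = 4.3689
beam 2: φ=-45°, α=255°
  cosα=-0.2588 sinα=-0.9659 | (5,1) | tMaxX 0.8500 tMaxY 0.7972 | tΔX 3.8637 tΔY 1.0353
    t=0.7972 [y] (5,0) — stop
  → r_2 = 0.7972
beam 3: φ=45°, α=345°
  cosα=0.9659 sinα=-0.2588 | (5,1) | tMaxX 0.8075 tMaxY 2.9751 | tΔX 1.0353 tΔY 3.8637
    t=0.8075 [x] (6,1)
    t=1.8428 [x] (7,1)
    t=2.8781 [x] (8,1)
    t=2.9751 [y] (8,0) — stop
  → r_3 = 2.9751
beam 4: φ=135°, α=75°
  cosα=0.2588 sinα=0.9659 | (5,1) | tMaxX 3.0137 tMaxY 0.2381 | tΔX 3.8637 tΔY 1.0353
    t=0.2381 [y] (5,2)
    t=1.2734 [y] (5,3)
    t=2.3087 [y] (5,4)
    t=3.0137 [x] (6,4)
    t=3.3439 [y] (6,5)
    t=4.3792 [y] (6,6)
    t=5.4145 [y] (6,7)
    t=6.4498 [y] (6,8) — stop
  → r_4 = 6.4498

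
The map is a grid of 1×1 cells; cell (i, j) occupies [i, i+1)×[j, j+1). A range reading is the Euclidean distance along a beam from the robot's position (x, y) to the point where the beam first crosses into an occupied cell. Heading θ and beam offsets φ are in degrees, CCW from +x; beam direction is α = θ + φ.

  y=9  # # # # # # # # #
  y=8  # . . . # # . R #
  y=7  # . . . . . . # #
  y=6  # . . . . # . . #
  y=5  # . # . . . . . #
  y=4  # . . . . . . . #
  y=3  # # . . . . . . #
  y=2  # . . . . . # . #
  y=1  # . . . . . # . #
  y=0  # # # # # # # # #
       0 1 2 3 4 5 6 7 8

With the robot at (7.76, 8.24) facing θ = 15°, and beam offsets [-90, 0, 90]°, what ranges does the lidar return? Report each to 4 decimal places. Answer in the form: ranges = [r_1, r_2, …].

ranges = [0.2485, 0.2485, 0.7868]

beam 1: φ=-90°, α=285°
  d=(0.2588,-0.9659)  start (7,8)  tX=0.9273 tY=0.2485  stride 1/|dx|=3.8637 1/|dy|=1.0353
    cross y-line → (7,7), t=0.2485 (wall)
  → r_1 = 0.2485
beam 2: φ=0°, α=15°
  d=(0.9659,0.2588)  start (7,8)  tX=0.2485 tY=2.9364  stride 1/|dx|=1.0353 1/|dy|=3.8637
    cross x-line → (8,8), t=0.2485 (wall)
  → r_2 = 0.2485
beam 3: φ=90°, α=105°
  d=(-0.2588,0.9659)  start (7,8)  tX=2.9364 tY=0.7868  stride 1/|dx|=3.8637 1/|dy|=1.0353
    cross y-line → (7,9), t=0.7868 (wall)
  → r_3 = 0.7868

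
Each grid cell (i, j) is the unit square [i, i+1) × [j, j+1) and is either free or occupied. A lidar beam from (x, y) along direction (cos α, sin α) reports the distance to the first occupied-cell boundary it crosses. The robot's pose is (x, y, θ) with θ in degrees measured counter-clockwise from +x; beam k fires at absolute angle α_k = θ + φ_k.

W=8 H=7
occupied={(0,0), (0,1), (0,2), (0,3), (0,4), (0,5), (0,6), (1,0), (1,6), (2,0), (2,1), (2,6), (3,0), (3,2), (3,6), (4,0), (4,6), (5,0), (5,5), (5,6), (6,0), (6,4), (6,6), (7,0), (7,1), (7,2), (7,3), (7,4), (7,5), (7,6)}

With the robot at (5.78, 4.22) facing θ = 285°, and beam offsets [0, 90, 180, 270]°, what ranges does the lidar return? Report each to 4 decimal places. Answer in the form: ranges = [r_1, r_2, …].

ranges = [3.3336, 0.2278, 0.8075, 4.9486]

beam 1: φ=0°, α=285°
  d=(0.2588,-0.9659)  start (5,4)  tX=0.8500 tY=0.2278  stride 1/|dx|=3.8637 1/|dy|=1.0353
    cross y-line → (5,3), t=0.2278
    cross x-line → (6,3), t=0.8500
    cross y-line → (6,2), t=1.2630
    cross y-line → (6,1), t=2.2983
    cross y-line → (6,0), t=3.3336 (wall)
  → r_1 = 3.3336
beam 2: φ=90°, α=15°
  d=(0.9659,0.2588)  start (5,4)  tX=0.2278 tY=3.0137  stride 1/|dx|=1.0353 1/|dy|=3.8637
    cross x-line → (6,4), t=0.2278 (wall)
  → r_2 = 0.2278
beam 3: φ=180°, α=105°
  d=(-0.2588,0.9659)  start (5,4)  tX=3.0137 tY=0.8075  stride 1/|dx|=3.8637 1/|dy|=1.0353
    cross y-line → (5,5), t=0.8075 (wall)
  → r_3 = 0.8075
beam 4: φ=270°, α=195°
  d=(-0.9659,-0.2588)  start (5,4)  tX=0.8075 tY=0.8500  stride 1/|dx|=1.0353 1/|dy|=3.8637
    cross x-line → (4,4), t=0.8075
    cross y-line → (4,3), t=0.8500
    cross x-line → (3,3), t=1.8428
    cross x-line → (2,3), t=2.8781
    cross x-line → (1,3), t=3.9133
    cross y-line → (1,2), t=4.7137
    cross x-line → (0,2), t=4.9486 (wall)
  → r_4 = 4.9486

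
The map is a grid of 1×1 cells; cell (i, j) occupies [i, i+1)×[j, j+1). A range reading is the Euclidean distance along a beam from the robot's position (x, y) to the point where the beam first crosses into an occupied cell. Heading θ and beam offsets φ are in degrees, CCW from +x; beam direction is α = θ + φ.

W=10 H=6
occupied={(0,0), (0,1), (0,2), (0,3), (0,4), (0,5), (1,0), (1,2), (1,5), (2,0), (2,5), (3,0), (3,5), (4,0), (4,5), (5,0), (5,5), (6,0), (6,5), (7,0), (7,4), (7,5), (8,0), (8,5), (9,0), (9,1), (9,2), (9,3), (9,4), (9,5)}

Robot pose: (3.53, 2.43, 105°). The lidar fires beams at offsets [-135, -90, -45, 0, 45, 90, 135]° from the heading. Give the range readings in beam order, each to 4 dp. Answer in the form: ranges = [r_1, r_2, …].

beam 1: φ=-135°, α=330°
  d=(0.8660,-0.5000)  start (3,2)  tX=0.5427 tY=0.8600  stride 1/|dx|=1.1547 1/|dy|=2.0000
    cross x-line → (4,2), t=0.5427
    cross y-line → (4,1), t=0.8600
    cross x-line → (5,1), t=1.6974
    cross x-line → (6,1), t=2.8521
    cross y-line → (6,0), t=2.8600 (wall)
  → r_1 = 2.8600
beam 2: φ=-90°, α=15°
  d=(0.9659,0.2588)  start (3,2)  tX=0.4866 tY=2.2023  stride 1/|dx|=1.0353 1/|dy|=3.8637
    cross x-line → (4,2), t=0.4866
    cross x-line → (5,2), t=1.5219
    cross y-line → (5,3), t=2.2023
    cross x-line → (6,3), t=2.5571
    cross x-line → (7,3), t=3.5924
    cross x-line → (8,3), t=4.6277
    cross x-line → (9,3), t=5.6630 (wall)
  → r_2 = 5.6630
beam 3: φ=-45°, α=60°
  d=(0.5000,0.8660)  start (3,2)  tX=0.9400 tY=0.6582  stride 1/|dx|=2.0000 1/|dy|=1.1547
    cross y-line → (3,3), t=0.6582
    cross x-line → (4,3), t=0.9400
    cross y-line → (4,4), t=1.8129
    cross x-line → (5,4), t=2.9400
    cross y-line → (5,5), t=2.9676 (wall)
  → r_3 = 2.9676
beam 4: φ=0°, α=105°
  d=(-0.2588,0.9659)  start (3,2)  tX=2.0478 tY=0.5901  stride 1/|dx|=3.8637 1/|dy|=1.0353
    cross y-line → (3,3), t=0.5901
    cross y-line → (3,4), t=1.6254
    cross x-line → (2,4), t=2.0478
    cross y-line → (2,5), t=2.6607 (wall)
  → r_4 = 2.6607
beam 5: φ=45°, α=150°
  d=(-0.8660,0.5000)  start (3,2)  tX=0.6120 tY=1.1400  stride 1/|dx|=1.1547 1/|dy|=2.0000
    cross x-line → (2,2), t=0.6120
    cross y-line → (2,3), t=1.1400
    cross x-line → (1,3), t=1.7667
    cross x-line → (0,3), t=2.9214 (wall)
  → r_5 = 2.9214
beam 6: φ=90°, α=195°
  d=(-0.9659,-0.2588)  start (3,2)  tX=0.5487 tY=1.6614  stride 1/|dx|=1.0353 1/|dy|=3.8637
    cross x-line → (2,2), t=0.5487
    cross x-line → (1,2), t=1.5840 (wall)
  → r_6 = 1.5840
beam 7: φ=135°, α=240°
  d=(-0.5000,-0.8660)  start (3,2)  tX=1.0600 tY=0.4965  stride 1/|dx|=2.0000 1/|dy|=1.1547
    cross y-line → (3,1), t=0.4965
    cross x-line → (2,1), t=1.0600
    cross y-line → (2,0), t=1.6512 (wall)
  → r_7 = 1.6512

ranges = [2.8600, 5.6630, 2.9676, 2.6607, 2.9214, 1.5840, 1.6512]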